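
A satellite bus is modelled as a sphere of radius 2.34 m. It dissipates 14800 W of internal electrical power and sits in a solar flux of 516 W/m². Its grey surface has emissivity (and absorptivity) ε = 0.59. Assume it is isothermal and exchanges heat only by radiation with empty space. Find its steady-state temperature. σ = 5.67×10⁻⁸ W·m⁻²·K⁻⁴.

At steady state, absorbed solar power + internal power = radiated power.
Absorbed: α·S·A_cross = 0.59·516·17.20 = 5237 W (cross-section πr²).
Total input = 5237 + 14800 = 20040 W.
Radiated: εσ·A_surf·T⁴ with A_surf = 4πr² = 68.81 m².
T⁴ = 20040/(0.59·5.67×10⁻⁸·68.81) = 8.705×10⁹ K⁴.

T ≈ 305 K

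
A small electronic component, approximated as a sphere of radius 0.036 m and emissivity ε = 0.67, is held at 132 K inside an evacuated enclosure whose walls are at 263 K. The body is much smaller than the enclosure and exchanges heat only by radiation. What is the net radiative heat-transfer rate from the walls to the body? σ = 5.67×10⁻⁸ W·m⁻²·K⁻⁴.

For a small grey body in a large enclosure: P_net = εσA(T_body⁴ − T_wall⁴).
A = 4πr² = 0.01629 m²; T_body⁴ − T_wall⁴ = 3.036×10⁸ − 4.784×10⁹ = -4.481×10⁹ K⁴.
|P_net| = 0.67·5.67×10⁻⁸·0.01629·4.481×10⁹.

P_net ≈ 2.77 W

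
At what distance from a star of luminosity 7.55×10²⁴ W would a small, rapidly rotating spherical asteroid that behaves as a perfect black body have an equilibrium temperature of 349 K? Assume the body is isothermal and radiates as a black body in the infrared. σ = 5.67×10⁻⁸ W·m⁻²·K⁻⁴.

d ≈ 1.34×10¹⁰ m

For an isothermal black-emitting sphere, (1−a)S·πr² = σ·4πr²·T⁴ ⇒ S = 4σT⁴/(1−a).
S = 4·5.67×10⁻⁸·(349)⁴/1.00 = 3365 W/m².
Flux falls as S = L/(4πd²), so d = √(L/(4πS)) = √(7.55×10²⁴/(4π·3365)).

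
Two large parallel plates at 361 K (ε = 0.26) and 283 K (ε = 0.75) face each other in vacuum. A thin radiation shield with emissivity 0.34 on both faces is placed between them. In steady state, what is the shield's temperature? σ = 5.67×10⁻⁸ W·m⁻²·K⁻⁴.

T_s ≈ 318 K

In steady state the net flux on the hot side equals that on the cold side.
σ(T₁⁴−T_s⁴)/D₁ = σ(T_s⁴−T₂⁴)/D₂, with D₁ = 1/ε₁+1/ε_s−1 = 5.787, D₂ = 1/ε_s+1/ε₂−1 = 3.275.
Solve for T_s⁴: T_s⁴ = (D₂·T₁⁴ + D₁·T₂⁴)/(D₁+D₂) = 1.023×10¹⁰ K⁴.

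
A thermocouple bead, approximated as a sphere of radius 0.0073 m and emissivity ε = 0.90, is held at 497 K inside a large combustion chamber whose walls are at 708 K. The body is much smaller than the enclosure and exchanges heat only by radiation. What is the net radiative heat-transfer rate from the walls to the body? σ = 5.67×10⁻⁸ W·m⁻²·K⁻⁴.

P_net ≈ 6.50 W

For a small grey body in a large enclosure: P_net = εσA(T_body⁴ − T_wall⁴).
A = 4πr² = 6.697×10⁻⁴ m²; T_body⁴ − T_wall⁴ = 6.101×10¹⁰ − 2.513×10¹¹ = -1.903×10¹¹ K⁴.
|P_net| = 0.90·5.67×10⁻⁸·6.697×10⁻⁴·1.903×10¹¹.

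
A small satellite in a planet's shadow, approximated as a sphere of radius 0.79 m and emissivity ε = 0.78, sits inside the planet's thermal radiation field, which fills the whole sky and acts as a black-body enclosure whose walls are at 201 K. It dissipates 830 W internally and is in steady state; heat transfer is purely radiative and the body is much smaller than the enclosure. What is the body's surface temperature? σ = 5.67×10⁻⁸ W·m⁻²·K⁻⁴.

T ≈ 252 K

For a small grey body in a large enclosure, net radiated power = εσA(T⁴ − T_w⁴).
Steady state: P = εσA(T⁴ − T_w⁴) with A = 4πr² = 7.843 m².
T⁴ = P/(εσA) + T_w⁴ = 830/(0.78·5.67×10⁻⁸·7.843) + (201)⁴
    = 2.393×10⁹ + 1.632×10⁹ = 4.025×10⁹ K⁴.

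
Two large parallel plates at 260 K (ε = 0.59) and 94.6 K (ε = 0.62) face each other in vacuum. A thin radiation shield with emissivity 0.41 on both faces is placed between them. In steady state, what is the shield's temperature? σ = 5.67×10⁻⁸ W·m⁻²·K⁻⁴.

In steady state the net flux on the hot side equals that on the cold side.
σ(T₁⁴−T_s⁴)/D₁ = σ(T_s⁴−T₂⁴)/D₂, with D₁ = 1/ε₁+1/ε_s−1 = 3.134, D₂ = 1/ε_s+1/ε₂−1 = 3.052.
Solve for T_s⁴: T_s⁴ = (D₂·T₁⁴ + D₁·T₂⁴)/(D₁+D₂) = 2.295×10⁹ K⁴.

T_s ≈ 219 K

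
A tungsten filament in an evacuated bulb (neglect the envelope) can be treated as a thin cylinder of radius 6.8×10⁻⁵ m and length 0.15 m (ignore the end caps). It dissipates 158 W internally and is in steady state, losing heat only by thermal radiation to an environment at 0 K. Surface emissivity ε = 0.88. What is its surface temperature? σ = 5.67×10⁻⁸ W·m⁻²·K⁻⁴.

T ≈ 2650 K

Steady state: internal power = radiated power, P = εσA T⁴.
Radiating area A = 2πrL = 6.409×10⁻⁵ m².
T⁴ = P/(εσA) = 158/(0.88·5.67×10⁻⁸·6.409×10⁻⁵) = 4.941×10¹³ K⁴.
T = (4.941×10¹³)^(1/4).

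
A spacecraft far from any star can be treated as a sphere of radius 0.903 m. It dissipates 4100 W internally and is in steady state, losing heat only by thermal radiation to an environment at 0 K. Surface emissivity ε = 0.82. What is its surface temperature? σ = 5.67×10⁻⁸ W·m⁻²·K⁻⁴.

Steady state: internal power = radiated power, P = εσA T⁴.
Radiating area A = 4πr² = 10.25 m².
T⁴ = P/(εσA) = 4100/(0.82·5.67×10⁻⁸·10.25) = 8.606×10⁹ K⁴.
T = (8.606×10⁹)^(1/4).

T ≈ 305 K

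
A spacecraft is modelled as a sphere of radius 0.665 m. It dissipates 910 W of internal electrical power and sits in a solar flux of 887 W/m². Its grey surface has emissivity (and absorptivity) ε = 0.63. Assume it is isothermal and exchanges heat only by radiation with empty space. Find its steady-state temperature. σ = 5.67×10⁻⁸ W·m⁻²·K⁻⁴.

T ≈ 304 K

At steady state, absorbed solar power + internal power = radiated power.
Absorbed: α·S·A_cross = 0.63·887·1.389 = 776.3 W (cross-section πr²).
Total input = 776.3 + 910 = 1686 W.
Radiated: εσ·A_surf·T⁴ with A_surf = 4πr² = 5.557 m².
T⁴ = 1686/(0.63·5.67×10⁻⁸·5.557) = 8.495×10⁹ K⁴.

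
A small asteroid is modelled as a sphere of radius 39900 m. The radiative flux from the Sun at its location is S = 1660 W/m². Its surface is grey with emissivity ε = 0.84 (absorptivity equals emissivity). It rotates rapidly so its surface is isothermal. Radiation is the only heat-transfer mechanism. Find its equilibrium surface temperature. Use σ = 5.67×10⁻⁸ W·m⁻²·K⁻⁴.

T ≈ 292 K

At equilibrium, absorbed power = emitted power.
Absorbing cross-section = πr² = 5.001×10⁹ m²; emitting surface = 4πr² = 2.001×10¹⁰ m² (ratio 4).
εS·A_cross = εσ·A_surf·T⁴  ⇒  T⁴ = S/(4σ)   (ε cancels).
T⁴ = 1660/(4·5.67×10⁻⁸) = 7.319×10⁹ K⁴.
T = (7.319×10⁹)^(1/4).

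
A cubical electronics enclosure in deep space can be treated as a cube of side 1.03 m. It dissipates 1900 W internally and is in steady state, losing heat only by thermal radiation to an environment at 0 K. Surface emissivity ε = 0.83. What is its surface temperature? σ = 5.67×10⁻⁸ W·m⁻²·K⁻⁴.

Steady state: internal power = radiated power, P = εσA T⁴.
Radiating area A = 6L² = 6.365 m².
T⁴ = P/(εσA) = 1900/(0.83·5.67×10⁻⁸·6.365) = 6.343×10⁹ K⁴.
T = (6.343×10⁹)^(1/4).

T ≈ 282 K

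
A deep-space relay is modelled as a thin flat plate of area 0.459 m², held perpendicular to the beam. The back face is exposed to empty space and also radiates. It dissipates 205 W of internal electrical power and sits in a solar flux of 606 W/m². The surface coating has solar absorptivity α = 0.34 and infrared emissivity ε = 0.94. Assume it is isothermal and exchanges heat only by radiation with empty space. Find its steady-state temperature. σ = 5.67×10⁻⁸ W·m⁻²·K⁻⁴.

At steady state, absorbed solar power + internal power = radiated power.
Absorbed: α·S·A_cross = 0.34·606·0.4590 = 94.57 W (cross-section A).
Total input = 94.57 + 205 = 299.6 W.
Radiated: εσ·A_surf·T⁴ with A_surf = 2A = 0.9180 m².
T⁴ = 299.6/(0.94·5.67×10⁻⁸·0.9180) = 6.123×10⁹ K⁴.

T ≈ 280 K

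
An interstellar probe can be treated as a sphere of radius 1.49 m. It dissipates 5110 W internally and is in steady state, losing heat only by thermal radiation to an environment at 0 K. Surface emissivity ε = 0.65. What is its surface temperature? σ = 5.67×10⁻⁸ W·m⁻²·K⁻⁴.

T ≈ 266 K

Steady state: internal power = radiated power, P = εσA T⁴.
Radiating area A = 4πr² = 27.90 m².
T⁴ = P/(εσA) = 5110/(0.65·5.67×10⁻⁸·27.90) = 4.970×10⁹ K⁴.
T = (4.970×10⁹)^(1/4).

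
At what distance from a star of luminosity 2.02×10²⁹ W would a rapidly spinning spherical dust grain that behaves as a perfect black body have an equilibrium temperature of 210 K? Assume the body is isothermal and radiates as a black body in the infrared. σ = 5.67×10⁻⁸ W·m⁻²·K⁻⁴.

d ≈ 6.04×10¹² m

For an isothermal black-emitting sphere, (1−a)S·πr² = σ·4πr²·T⁴ ⇒ S = 4σT⁴/(1−a).
S = 4·5.67×10⁻⁸·(210)⁴/1.00 = 441.1 W/m².
Flux falls as S = L/(4πd²), so d = √(L/(4πS)) = √(2.02×10²⁹/(4π·441.1)).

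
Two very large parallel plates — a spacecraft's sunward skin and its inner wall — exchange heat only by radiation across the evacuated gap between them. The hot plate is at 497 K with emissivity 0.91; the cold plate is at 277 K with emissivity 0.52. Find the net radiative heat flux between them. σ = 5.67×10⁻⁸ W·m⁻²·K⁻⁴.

For two infinite grey parallel plates, q = σ(T₁⁴ − T₂⁴)/(1/ε₁ + 1/ε₂ − 1).
T₁⁴ − T₂⁴ = 6.101×10¹⁰ − 5.887×10⁹ = 5.513×10¹⁰ K⁴.
1/ε₁ + 1/ε₂ − 1 = 1.099 + 1.923 − 1 = 2.022.
q = 5.67×10⁻⁸ × 5.513×10¹⁰ / 2.022.

q ≈ 1550 W/m²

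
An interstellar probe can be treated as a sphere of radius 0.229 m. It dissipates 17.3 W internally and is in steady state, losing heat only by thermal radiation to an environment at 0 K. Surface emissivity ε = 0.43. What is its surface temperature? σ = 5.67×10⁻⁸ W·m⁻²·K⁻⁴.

T ≈ 181 K

Steady state: internal power = radiated power, P = εσA T⁴.
Radiating area A = 4πr² = 0.6590 m².
T⁴ = P/(εσA) = 17.3/(0.43·5.67×10⁻⁸·0.6590) = 1.077×10⁹ K⁴.
T = (1.077×10⁹)^(1/4).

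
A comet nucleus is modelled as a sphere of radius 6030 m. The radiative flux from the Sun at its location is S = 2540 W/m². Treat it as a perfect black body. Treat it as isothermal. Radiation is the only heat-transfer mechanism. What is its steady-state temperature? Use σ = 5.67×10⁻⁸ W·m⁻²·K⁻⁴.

T ≈ 325 K

At equilibrium, absorbed power = emitted power.
Absorbing cross-section = πr² = 1.142×10⁸ m²; emitting surface = 4πr² = 4.569×10⁸ m² (ratio 4).
S·A_cross = εσ·A_surf·T⁴  ⇒  T⁴ = S/(4σ).
T⁴ = 1.00·2540/(4·5.67×10⁻⁸) = 1.120×10¹⁰ K⁴.
T = (1.120×10¹⁰)^(1/4).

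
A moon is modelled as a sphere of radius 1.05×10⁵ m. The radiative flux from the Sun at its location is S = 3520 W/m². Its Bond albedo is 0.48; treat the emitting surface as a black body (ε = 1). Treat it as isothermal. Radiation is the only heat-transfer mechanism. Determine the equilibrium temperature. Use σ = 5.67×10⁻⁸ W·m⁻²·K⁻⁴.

T ≈ 300 K

At equilibrium, absorbed power = emitted power.
Absorbing cross-section = πr² = 3.464×10¹⁰ m²; emitting surface = 4πr² = 1.385×10¹¹ m² (ratio 4).
(1−a)S·A_cross = εσ·A_surf·T⁴  ⇒  T⁴ = (1−a)S/(4σ).
T⁴ = 0.520·3520/(4·5.67×10⁻⁸) = 8.071×10⁹ K⁴.
T = (8.071×10⁹)^(1/4).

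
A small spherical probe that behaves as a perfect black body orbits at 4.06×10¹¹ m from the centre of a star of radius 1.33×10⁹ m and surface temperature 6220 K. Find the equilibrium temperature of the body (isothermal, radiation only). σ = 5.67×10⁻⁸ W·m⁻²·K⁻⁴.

The star's surface emits σT_*⁴; at distance d the flux is S = σT_*⁴(R_*/d)².
S = 5.67×10⁻⁸·(6220)⁴·(1.33×10⁹/4.06×10¹¹)² = 910.7 W/m².
For an isothermal sphere T⁴ = (1−a)S/(4σ) = 4.016×10⁹ K⁴.

T ≈ 252 K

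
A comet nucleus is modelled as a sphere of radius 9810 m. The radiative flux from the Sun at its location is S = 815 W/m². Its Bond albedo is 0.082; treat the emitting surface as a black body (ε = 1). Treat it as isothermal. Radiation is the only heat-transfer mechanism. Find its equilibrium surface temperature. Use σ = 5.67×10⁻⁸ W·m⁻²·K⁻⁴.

T ≈ 240 K

At equilibrium, absorbed power = emitted power.
Absorbing cross-section = πr² = 3.023×10⁸ m²; emitting surface = 4πr² = 1.209×10⁹ m² (ratio 4).
(1−a)S·A_cross = εσ·A_surf·T⁴  ⇒  T⁴ = (1−a)S/(4σ).
T⁴ = 0.918·815/(4·5.67×10⁻⁸) = 3.299×10⁹ K⁴.
T = (3.299×10⁹)^(1/4).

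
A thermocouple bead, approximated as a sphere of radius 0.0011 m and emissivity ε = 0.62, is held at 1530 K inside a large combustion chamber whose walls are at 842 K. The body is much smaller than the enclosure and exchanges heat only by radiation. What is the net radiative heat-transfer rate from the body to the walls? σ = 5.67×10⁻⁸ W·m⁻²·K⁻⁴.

P_net ≈ 2.66 W

For a small grey body in a large enclosure: P_net = εσA(T_body⁴ − T_wall⁴).
A = 4πr² = 1.521×10⁻⁵ m²; T_body⁴ − T_wall⁴ = 5.480×10¹² − 5.026×10¹¹ = 4.977×10¹² K⁴.
|P_net| = 0.62·5.67×10⁻⁸·1.521×10⁻⁵·4.977×10¹².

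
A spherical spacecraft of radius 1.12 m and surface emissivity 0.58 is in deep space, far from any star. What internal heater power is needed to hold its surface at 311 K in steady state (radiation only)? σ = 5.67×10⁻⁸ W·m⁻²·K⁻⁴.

P ≈ 4850 W

P = εσ·4πr²·T⁴.
4πr² = 15.76 m²; T⁴ = 9.355×10⁹ K⁴.
P = 0.58·5.67×10⁻⁸·15.76·9.355×10⁹.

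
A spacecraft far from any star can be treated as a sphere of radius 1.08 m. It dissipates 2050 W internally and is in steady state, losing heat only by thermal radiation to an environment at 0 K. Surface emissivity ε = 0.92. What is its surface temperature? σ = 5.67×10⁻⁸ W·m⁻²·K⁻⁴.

T ≈ 228 K

Steady state: internal power = radiated power, P = εσA T⁴.
Radiating area A = 4πr² = 14.66 m².
T⁴ = P/(εσA) = 2050/(0.92·5.67×10⁻⁸·14.66) = 2.681×10⁹ K⁴.
T = (2.681×10⁹)^(1/4).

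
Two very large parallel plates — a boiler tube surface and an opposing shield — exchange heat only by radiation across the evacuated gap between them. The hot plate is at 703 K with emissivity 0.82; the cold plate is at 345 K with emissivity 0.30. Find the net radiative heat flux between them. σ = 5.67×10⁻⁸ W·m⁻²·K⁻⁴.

For two infinite grey parallel plates, q = σ(T₁⁴ − T₂⁴)/(1/ε₁ + 1/ε₂ − 1).
T₁⁴ − T₂⁴ = 2.442×10¹¹ − 1.417×10¹⁰ = 2.301×10¹¹ K⁴.
1/ε₁ + 1/ε₂ − 1 = 1.220 + 3.333 − 1 = 3.553.
q = 5.67×10⁻⁸ × 2.301×10¹¹ / 3.553.

q ≈ 3670 W/m²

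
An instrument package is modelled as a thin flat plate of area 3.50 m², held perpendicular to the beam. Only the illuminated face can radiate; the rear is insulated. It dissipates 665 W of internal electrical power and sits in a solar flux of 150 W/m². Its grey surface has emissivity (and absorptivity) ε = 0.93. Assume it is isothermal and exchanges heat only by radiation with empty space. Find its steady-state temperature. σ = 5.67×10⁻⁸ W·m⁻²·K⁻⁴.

At steady state, absorbed solar power + internal power = radiated power.
Absorbed: α·S·A_cross = 0.93·150·3.500 = 488.2 W (cross-section A).
Total input = 488.2 + 665 = 1153 W.
Radiated: εσ·A_surf·T⁴ with A_surf = A = 3.500 m².
T⁴ = 1153/(0.93·5.67×10⁻⁸·3.500) = 6.249×10⁹ K⁴.

T ≈ 281 K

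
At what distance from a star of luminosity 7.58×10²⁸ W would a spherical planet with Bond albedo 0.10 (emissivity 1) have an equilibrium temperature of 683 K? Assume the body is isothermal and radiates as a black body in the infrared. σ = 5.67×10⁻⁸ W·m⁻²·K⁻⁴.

For an isothermal black-emitting sphere, (1−a)S·πr² = σ·4πr²·T⁴ ⇒ S = 4σT⁴/(1−a).
S = 4·5.67×10⁻⁸·(683)⁴/0.900 = 54840 W/m².
Flux falls as S = L/(4πd²), so d = √(L/(4πS)) = √(7.58×10²⁸/(4π·54840)).

d ≈ 3.32×10¹¹ m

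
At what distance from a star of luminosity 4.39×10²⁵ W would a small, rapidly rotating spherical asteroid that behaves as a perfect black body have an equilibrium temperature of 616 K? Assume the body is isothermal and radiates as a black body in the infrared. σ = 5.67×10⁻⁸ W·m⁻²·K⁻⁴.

d ≈ 1.03×10¹⁰ m

For an isothermal black-emitting sphere, (1−a)S·πr² = σ·4πr²·T⁴ ⇒ S = 4σT⁴/(1−a).
S = 4·5.67×10⁻⁸·(616)⁴/1.00 = 32660 W/m².
Flux falls as S = L/(4πd²), so d = √(L/(4πS)) = √(4.39×10²⁵/(4π·32660)).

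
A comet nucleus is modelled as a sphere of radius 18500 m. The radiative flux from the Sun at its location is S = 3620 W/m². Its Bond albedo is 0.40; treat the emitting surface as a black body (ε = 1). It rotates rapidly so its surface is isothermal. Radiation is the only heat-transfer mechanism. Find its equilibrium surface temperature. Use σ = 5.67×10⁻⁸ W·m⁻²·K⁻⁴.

At equilibrium, absorbed power = emitted power.
Absorbing cross-section = πr² = 1.075×10⁹ m²; emitting surface = 4πr² = 4.301×10⁹ m² (ratio 4).
(1−a)S·A_cross = εσ·A_surf·T⁴  ⇒  T⁴ = (1−a)S/(4σ).
T⁴ = 0.600·3620/(4·5.67×10⁻⁸) = 9.577×10⁹ K⁴.
T = (9.577×10⁹)^(1/4).

T ≈ 313 K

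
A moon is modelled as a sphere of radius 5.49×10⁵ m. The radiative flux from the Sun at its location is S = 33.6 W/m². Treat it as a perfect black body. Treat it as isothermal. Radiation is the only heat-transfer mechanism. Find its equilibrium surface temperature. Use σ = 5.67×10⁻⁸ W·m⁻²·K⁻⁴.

T ≈ 110 K

At equilibrium, absorbed power = emitted power.
Absorbing cross-section = πr² = 9.469×10¹¹ m²; emitting surface = 4πr² = 3.788×10¹² m² (ratio 4).
S·A_cross = εσ·A_surf·T⁴  ⇒  T⁴ = S/(4σ).
T⁴ = 1.00·33.6/(4·5.67×10⁻⁸) = 1.481×10⁸ K⁴.
T = (1.481×10⁸)^(1/4).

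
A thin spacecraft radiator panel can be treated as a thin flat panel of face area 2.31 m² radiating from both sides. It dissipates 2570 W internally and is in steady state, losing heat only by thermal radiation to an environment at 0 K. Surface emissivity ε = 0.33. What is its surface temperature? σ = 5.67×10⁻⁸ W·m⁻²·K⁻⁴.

Steady state: internal power = radiated power, P = εσA T⁴.
Radiating area A = 2·2.31 = 4.620 m².
T⁴ = P/(εσA) = 2570/(0.33·5.67×10⁻⁸·4.620) = 2.973×10¹⁰ K⁴.
T = (2.973×10¹⁰)^(1/4).

T ≈ 415 K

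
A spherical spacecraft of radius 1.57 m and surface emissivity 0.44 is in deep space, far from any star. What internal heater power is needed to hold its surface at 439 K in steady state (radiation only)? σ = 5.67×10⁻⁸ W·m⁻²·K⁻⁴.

P = εσ·4πr²·T⁴.
4πr² = 30.97 m²; T⁴ = 3.714×10¹⁰ K⁴.
P = 0.44·5.67×10⁻⁸·30.97·3.714×10¹⁰.

P ≈ 28700 W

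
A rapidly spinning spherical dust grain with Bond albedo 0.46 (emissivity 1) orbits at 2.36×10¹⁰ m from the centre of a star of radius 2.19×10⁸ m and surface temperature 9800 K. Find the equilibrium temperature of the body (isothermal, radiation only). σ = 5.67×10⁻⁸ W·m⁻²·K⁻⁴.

T ≈ 572 K

The star's surface emits σT_*⁴; at distance d the flux is S = σT_*⁴(R_*/d)².
S = 5.67×10⁻⁸·(9800)⁴·(2.19×10⁸/2.36×10¹⁰)² = 45040 W/m².
For an isothermal sphere T⁴ = (1−a)S/(4σ) = 1.072×10¹¹ K⁴.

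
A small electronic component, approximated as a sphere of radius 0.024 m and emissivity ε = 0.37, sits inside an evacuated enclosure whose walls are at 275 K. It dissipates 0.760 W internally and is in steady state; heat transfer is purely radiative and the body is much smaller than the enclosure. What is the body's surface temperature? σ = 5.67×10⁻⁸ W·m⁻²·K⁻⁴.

For a small grey body in a large enclosure, net radiated power = εσA(T⁴ − T_w⁴).
Steady state: P = εσA(T⁴ − T_w⁴) with A = 4πr² = 0.007238 m².
T⁴ = P/(εσA) + T_w⁴ = 0.760/(0.37·5.67×10⁻⁸·0.007238) + (275)⁴
    = 5.005×10⁹ + 5.719×10⁹ = 1.072×10¹⁰ K⁴.

T ≈ 322 K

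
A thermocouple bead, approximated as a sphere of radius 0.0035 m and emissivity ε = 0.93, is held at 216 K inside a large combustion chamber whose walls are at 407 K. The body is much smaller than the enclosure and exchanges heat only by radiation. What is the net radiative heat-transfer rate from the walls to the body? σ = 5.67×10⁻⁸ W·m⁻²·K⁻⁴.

P_net ≈ 0.205 W

For a small grey body in a large enclosure: P_net = εσA(T_body⁴ − T_wall⁴).
A = 4πr² = 1.539×10⁻⁴ m²; T_body⁴ − T_wall⁴ = 2.177×10⁹ − 2.744×10¹⁰ = -2.526×10¹⁰ K⁴.
|P_net| = 0.93·5.67×10⁻⁸·1.539×10⁻⁴·2.526×10¹⁰.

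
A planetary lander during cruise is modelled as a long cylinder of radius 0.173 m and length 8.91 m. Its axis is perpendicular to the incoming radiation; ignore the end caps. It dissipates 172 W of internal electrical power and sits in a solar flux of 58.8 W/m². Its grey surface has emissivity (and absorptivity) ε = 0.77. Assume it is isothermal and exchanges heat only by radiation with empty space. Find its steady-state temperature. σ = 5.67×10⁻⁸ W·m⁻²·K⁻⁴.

At steady state, absorbed solar power + internal power = radiated power.
Absorbed: α·S·A_cross = 0.77·58.8·3.083 = 139.6 W (cross-section 2rL).
Total input = 139.6 + 172 = 311.6 W.
Radiated: εσ·A_surf·T⁴ with A_surf = 2πrL = 9.685 m².
T⁴ = 311.6/(0.77·5.67×10⁻⁸·9.685) = 7.369×10⁸ K⁴.

T ≈ 165 K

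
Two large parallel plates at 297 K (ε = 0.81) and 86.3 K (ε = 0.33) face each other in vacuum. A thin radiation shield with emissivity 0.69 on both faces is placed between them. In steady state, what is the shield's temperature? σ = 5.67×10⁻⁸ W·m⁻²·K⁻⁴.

In steady state the net flux on the hot side equals that on the cold side.
σ(T₁⁴−T_s⁴)/D₁ = σ(T_s⁴−T₂⁴)/D₂, with D₁ = 1/ε₁+1/ε_s−1 = 1.684, D₂ = 1/ε_s+1/ε₂−1 = 3.480.
Solve for T_s⁴: T_s⁴ = (D₂·T₁⁴ + D₁·T₂⁴)/(D₁+D₂) = 5.262×10⁹ K⁴.

T_s ≈ 269 K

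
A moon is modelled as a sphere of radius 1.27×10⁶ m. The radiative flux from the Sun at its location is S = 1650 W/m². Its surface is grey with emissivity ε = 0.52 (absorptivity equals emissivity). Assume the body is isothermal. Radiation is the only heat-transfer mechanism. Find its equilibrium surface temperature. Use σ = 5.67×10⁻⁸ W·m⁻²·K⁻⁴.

T ≈ 292 K

At equilibrium, absorbed power = emitted power.
Absorbing cross-section = πr² = 5.067×10¹² m²; emitting surface = 4πr² = 2.027×10¹³ m² (ratio 4).
εS·A_cross = εσ·A_surf·T⁴  ⇒  T⁴ = S/(4σ)   (ε cancels).
T⁴ = 1650/(4·5.67×10⁻⁸) = 7.275×10⁹ K⁴.
T = (7.275×10⁹)^(1/4).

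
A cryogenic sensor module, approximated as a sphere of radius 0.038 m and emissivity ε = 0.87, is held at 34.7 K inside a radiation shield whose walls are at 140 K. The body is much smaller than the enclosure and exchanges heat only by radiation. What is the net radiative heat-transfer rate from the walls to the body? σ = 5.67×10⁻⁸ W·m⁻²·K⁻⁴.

For a small grey body in a large enclosure: P_net = εσA(T_body⁴ − T_wall⁴).
A = 4πr² = 0.01815 m²; T_body⁴ − T_wall⁴ = 1.450×10⁶ − 3.842×10⁸ = -3.827×10⁸ K⁴.
|P_net| = 0.87·5.67×10⁻⁸·0.01815·3.827×10⁸.

P_net ≈ 0.343 W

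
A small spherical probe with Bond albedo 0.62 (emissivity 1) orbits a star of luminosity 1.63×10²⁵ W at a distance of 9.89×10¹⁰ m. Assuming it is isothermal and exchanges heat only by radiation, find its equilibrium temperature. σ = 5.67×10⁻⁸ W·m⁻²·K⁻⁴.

First find the stellar flux at distance d: S = L/(4πd²) = 1.63×10²⁵/(4π·(9.89×10¹⁰)²) = 132.6 W/m².
For an isothermal sphere, absorbed (1−a)S·πr² = emitted σ·4πr²·T⁴, so T⁴ = (1−a)S/(4σ).
T⁴ = 0.380·132.6/(4·5.67×10⁻⁸) = 2.222×10⁸ K⁴.

T ≈ 122 K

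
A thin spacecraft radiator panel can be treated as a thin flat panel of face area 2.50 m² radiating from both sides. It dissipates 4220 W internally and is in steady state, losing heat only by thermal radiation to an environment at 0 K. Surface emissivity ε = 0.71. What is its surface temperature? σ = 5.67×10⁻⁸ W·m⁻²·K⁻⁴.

T ≈ 381 K

Steady state: internal power = radiated power, P = εσA T⁴.
Radiating area A = 2·2.50 = 5.000 m².
T⁴ = P/(εσA) = 4220/(0.71·5.67×10⁻⁸·5.000) = 2.097×10¹⁰ K⁴.
T = (2.097×10¹⁰)^(1/4).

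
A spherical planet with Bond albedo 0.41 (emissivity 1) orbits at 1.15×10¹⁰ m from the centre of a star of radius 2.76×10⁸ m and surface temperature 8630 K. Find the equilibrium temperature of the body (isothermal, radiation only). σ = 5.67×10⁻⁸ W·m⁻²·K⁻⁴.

The star's surface emits σT_*⁴; at distance d the flux is S = σT_*⁴(R_*/d)².
S = 5.67×10⁻⁸·(8630)⁴·(2.76×10⁸/1.15×10¹⁰)² = 1.812×10⁵ W/m².
For an isothermal sphere T⁴ = (1−a)S/(4σ) = 4.713×10¹¹ K⁴.

T ≈ 829 K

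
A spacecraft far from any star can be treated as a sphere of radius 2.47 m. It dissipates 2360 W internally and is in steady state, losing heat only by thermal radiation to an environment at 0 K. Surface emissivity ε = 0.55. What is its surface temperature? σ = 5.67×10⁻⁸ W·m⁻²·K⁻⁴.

T ≈ 177 K

Steady state: internal power = radiated power, P = εσA T⁴.
Radiating area A = 4πr² = 76.67 m².
T⁴ = P/(εσA) = 2360/(0.55·5.67×10⁻⁸·76.67) = 9.871×10⁸ K⁴.
T = (9.871×10⁸)^(1/4).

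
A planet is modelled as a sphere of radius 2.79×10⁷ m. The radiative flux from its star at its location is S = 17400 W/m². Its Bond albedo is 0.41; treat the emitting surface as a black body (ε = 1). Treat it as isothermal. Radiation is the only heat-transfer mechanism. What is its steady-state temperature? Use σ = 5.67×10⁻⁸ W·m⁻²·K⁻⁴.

T ≈ 461 K

At equilibrium, absorbed power = emitted power.
Absorbing cross-section = πr² = 2.445×10¹⁵ m²; emitting surface = 4πr² = 9.782×10¹⁵ m² (ratio 4).
(1−a)S·A_cross = εσ·A_surf·T⁴  ⇒  T⁴ = (1−a)S/(4σ).
T⁴ = 0.590·17400/(4·5.67×10⁻⁸) = 4.526×10¹⁰ K⁴.
T = (4.526×10¹⁰)^(1/4).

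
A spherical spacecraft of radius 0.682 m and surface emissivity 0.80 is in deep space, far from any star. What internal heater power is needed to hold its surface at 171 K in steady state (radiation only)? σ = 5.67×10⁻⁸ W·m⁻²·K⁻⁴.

P ≈ 227 W

P = εσ·4πr²·T⁴.
4πr² = 5.845 m²; T⁴ = 8.550×10⁸ K⁴.
P = 0.80·5.67×10⁻⁸·5.845·8.550×10⁸.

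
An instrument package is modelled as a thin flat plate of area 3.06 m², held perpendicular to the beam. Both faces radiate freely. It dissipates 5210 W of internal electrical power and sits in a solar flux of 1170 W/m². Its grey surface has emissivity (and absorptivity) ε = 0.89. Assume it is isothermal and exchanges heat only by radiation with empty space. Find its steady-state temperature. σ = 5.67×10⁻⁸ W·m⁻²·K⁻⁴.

T ≈ 406 K

At steady state, absorbed solar power + internal power = radiated power.
Absorbed: α·S·A_cross = 0.89·1170·3.060 = 3186 W (cross-section A).
Total input = 3186 + 5210 = 8396 W.
Radiated: εσ·A_surf·T⁴ with A_surf = 2A = 6.120 m².
T⁴ = 8396/(0.89·5.67×10⁻⁸·6.120) = 2.719×10¹⁰ K⁴.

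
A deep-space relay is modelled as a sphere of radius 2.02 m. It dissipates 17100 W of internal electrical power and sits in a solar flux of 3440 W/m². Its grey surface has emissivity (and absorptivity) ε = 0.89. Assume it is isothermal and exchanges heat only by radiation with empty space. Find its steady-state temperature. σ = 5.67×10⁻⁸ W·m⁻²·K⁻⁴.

At steady state, absorbed solar power + internal power = radiated power.
Absorbed: α·S·A_cross = 0.89·3440·12.82 = 39250 W (cross-section πr²).
Total input = 39250 + 17100 = 56350 W.
Radiated: εσ·A_surf·T⁴ with A_surf = 4πr² = 51.28 m².
T⁴ = 56350/(0.89·5.67×10⁻⁸·51.28) = 2.178×10¹⁰ K⁴.

T ≈ 384 K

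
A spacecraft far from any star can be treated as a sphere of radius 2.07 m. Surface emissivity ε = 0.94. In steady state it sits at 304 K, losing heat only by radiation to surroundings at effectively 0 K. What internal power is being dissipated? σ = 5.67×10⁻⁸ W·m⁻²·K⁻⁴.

Steady state: P = εσA T⁴.
A = 4πr² = 53.85 m²; T⁴ = (304)⁴ = 8.541×10⁹ K⁴.
P = 0.94 × 5.67×10⁻⁸ × 53.85 × 8.541×10⁹.

P ≈ 24500 W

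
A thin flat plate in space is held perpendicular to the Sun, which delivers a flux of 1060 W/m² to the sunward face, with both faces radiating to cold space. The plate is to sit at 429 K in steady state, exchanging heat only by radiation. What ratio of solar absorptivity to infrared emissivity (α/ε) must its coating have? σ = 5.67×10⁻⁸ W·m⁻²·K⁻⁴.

Balance: αS·A = εσ·2A·T⁴ ⇒ α/ε = 2σT⁴/S.
α/ε = 2·5.67×10⁻⁸·(429)⁴/1060 = 2·5.67×10⁻⁸·3.387×10¹⁰/1060.

α/ε ≈ 3.62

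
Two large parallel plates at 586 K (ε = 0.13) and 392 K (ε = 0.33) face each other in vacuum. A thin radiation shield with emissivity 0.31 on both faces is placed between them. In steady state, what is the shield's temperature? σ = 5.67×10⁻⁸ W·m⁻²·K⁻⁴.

T_s ≈ 487 K

In steady state the net flux on the hot side equals that on the cold side.
σ(T₁⁴−T_s⁴)/D₁ = σ(T_s⁴−T₂⁴)/D₂, with D₁ = 1/ε₁+1/ε_s−1 = 9.918, D₂ = 1/ε_s+1/ε₂−1 = 5.256.
Solve for T_s⁴: T_s⁴ = (D₂·T₁⁴ + D₁·T₂⁴)/(D₁+D₂) = 5.628×10¹⁰ K⁴.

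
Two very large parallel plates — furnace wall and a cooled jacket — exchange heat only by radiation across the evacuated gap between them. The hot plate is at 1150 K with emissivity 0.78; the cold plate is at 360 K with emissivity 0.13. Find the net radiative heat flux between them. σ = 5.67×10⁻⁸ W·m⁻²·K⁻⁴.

q ≈ 12300 W/m²

For two infinite grey parallel plates, q = σ(T₁⁴ − T₂⁴)/(1/ε₁ + 1/ε₂ − 1).
T₁⁴ − T₂⁴ = 1.749×10¹² − 1.680×10¹⁰ = 1.732×10¹² K⁴.
1/ε₁ + 1/ε₂ − 1 = 1.282 + 7.692 − 1 = 7.974.
q = 5.67×10⁻⁸ × 1.732×10¹² / 7.974.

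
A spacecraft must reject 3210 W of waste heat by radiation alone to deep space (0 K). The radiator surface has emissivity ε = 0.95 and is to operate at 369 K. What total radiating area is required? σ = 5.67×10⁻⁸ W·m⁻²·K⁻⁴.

P = εσA T⁴ ⇒ A = P/(εσT⁴).
T⁴ = 1.854×10¹⁰ K⁴.
A = 3210/(0.95 × 5.67×10⁻⁸ × 1.854×10¹⁰).

A ≈ 3.21 m²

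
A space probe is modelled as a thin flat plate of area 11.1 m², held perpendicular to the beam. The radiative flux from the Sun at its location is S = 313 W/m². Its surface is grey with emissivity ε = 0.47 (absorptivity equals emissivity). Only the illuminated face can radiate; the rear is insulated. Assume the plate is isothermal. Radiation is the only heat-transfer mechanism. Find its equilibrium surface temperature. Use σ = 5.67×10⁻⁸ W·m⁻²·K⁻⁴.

T ≈ 273 K

At equilibrium, absorbed power = emitted power.
Absorbing cross-section = A = 11.10 m²; emitting surface = A = 11.10 m² (ratio 1).
εS·A_cross = εσ·A_surf·T⁴  ⇒  T⁴ = S/(1σ)   (ε cancels).
T⁴ = 313/(1·5.67×10⁻⁸) = 5.520×10⁹ K⁴.
T = (5.520×10⁹)^(1/4).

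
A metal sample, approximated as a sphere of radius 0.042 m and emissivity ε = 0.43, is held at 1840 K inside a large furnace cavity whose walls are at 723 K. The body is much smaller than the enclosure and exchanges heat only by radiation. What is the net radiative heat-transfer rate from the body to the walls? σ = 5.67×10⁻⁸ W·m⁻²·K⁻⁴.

P_net ≈ 6050 W

For a small grey body in a large enclosure: P_net = εσA(T_body⁴ − T_wall⁴).
A = 4πr² = 0.02217 m²; T_body⁴ − T_wall⁴ = 1.146×10¹³ − 2.732×10¹¹ = 1.119×10¹³ K⁴.
|P_net| = 0.43·5.67×10⁻⁸·0.02217·1.119×10¹³.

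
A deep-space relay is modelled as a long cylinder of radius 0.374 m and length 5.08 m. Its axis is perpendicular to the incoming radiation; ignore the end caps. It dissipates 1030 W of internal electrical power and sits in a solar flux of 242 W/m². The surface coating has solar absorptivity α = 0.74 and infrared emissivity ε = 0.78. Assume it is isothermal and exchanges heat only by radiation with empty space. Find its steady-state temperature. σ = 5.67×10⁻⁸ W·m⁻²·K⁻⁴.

T ≈ 239 K

At steady state, absorbed solar power + internal power = radiated power.
Absorbed: α·S·A_cross = 0.74·242·3.800 = 680.5 W (cross-section 2rL).
Total input = 680.5 + 1030 = 1710 W.
Radiated: εσ·A_surf·T⁴ with A_surf = 2πrL = 11.94 m².
T⁴ = 1710/(0.78·5.67×10⁻⁸·11.94) = 3.240×10⁹ K⁴.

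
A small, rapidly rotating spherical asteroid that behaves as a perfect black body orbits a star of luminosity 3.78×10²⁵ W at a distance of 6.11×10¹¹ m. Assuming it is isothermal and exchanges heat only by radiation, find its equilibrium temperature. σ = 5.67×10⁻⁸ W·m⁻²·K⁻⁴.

T ≈ 77.2 K

First find the stellar flux at distance d: S = L/(4πd²) = 3.78×10²⁵/(4π·(6.11×10¹¹)²) = 8.057 W/m².
For an isothermal sphere, absorbed (1−a)S·πr² = emitted σ·4πr²·T⁴, so T⁴ = (1−a)S/(4σ).
T⁴ = 1.00·8.057/(4·5.67×10⁻⁸) = 3.553×10⁷ K⁴.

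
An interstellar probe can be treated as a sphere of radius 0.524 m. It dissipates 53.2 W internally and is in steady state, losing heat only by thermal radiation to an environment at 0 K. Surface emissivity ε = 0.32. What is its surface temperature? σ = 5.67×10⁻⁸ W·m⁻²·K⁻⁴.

Steady state: internal power = radiated power, P = εσA T⁴.
Radiating area A = 4πr² = 3.450 m².
T⁴ = P/(εσA) = 53.2/(0.32·5.67×10⁻⁸·3.450) = 8.498×10⁸ K⁴.
T = (8.498×10⁸)^(1/4).

T ≈ 171 K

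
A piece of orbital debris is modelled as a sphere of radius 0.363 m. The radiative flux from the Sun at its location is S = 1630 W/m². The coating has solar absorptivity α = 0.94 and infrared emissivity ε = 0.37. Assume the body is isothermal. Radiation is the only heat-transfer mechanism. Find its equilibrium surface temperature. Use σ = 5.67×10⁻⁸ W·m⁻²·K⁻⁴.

T ≈ 368 K

At equilibrium, absorbed power = emitted power.
Absorbing cross-section = πr² = 0.4140 m²; emitting surface = 4πr² = 1.656 m² (ratio 4).
αS·A_cross = εσ·A_surf·T⁴  ⇒  T⁴ = αS/(ε·4σ).
T⁴ = 0.940·1630/(0.37·4·5.67×10⁻⁸) = 1.826×10¹⁰ K⁴.
T = (1.826×10¹⁰)^(1/4).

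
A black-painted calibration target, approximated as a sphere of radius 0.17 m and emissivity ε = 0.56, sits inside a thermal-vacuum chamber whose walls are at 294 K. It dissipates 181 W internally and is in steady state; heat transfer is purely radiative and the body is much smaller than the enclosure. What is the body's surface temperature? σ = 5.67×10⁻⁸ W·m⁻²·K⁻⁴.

For a small grey body in a large enclosure, net radiated power = εσA(T⁴ − T_w⁴).
Steady state: P = εσA(T⁴ − T_w⁴) with A = 4πr² = 0.3632 m².
T⁴ = P/(εσA) + T_w⁴ = 181/(0.56·5.67×10⁻⁸·0.3632) + (294)⁴
    = 1.570×10¹⁰ + 7.471×10⁹ = 2.317×10¹⁰ K⁴.

T ≈ 390 K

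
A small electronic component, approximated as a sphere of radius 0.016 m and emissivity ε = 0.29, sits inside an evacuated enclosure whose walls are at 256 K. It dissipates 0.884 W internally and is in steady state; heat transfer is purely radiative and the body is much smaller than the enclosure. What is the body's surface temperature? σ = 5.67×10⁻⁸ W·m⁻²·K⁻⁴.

T ≈ 381 K

For a small grey body in a large enclosure, net radiated power = εσA(T⁴ − T_w⁴).
Steady state: P = εσA(T⁴ − T_w⁴) with A = 4πr² = 0.003217 m².
T⁴ = P/(εσA) + T_w⁴ = 0.884/(0.29·5.67×10⁻⁸·0.003217) + (256)⁴
    = 1.671×10¹⁰ + 4.295×10⁹ = 2.101×10¹⁰ K⁴.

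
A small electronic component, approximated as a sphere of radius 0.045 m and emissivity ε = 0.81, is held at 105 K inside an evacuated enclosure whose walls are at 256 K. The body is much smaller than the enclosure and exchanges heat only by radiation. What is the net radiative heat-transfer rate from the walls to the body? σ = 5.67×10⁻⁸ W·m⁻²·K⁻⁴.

For a small grey body in a large enclosure: P_net = εσA(T_body⁴ − T_wall⁴).
A = 4πr² = 0.02545 m²; T_body⁴ − T_wall⁴ = 1.216×10⁸ − 4.295×10⁹ = -4.173×10⁹ K⁴.
|P_net| = 0.81·5.67×10⁻⁸·0.02545·4.173×10⁹.

P_net ≈ 4.88 W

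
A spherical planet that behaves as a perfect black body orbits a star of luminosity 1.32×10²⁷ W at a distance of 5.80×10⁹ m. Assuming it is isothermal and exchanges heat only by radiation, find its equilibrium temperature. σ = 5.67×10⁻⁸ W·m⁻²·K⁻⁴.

First find the stellar flux at distance d: S = L/(4πd²) = 1.32×10²⁷/(4π·(5.80×10⁹)²) = 3.123×10⁶ W/m².
For an isothermal sphere, absorbed (1−a)S·πr² = emitted σ·4πr²·T⁴, so T⁴ = (1−a)S/(4σ).
T⁴ = 1.00·3.123×10⁶/(4·5.67×10⁻⁸) = 1.377×10¹³ K⁴.

T ≈ 1930 K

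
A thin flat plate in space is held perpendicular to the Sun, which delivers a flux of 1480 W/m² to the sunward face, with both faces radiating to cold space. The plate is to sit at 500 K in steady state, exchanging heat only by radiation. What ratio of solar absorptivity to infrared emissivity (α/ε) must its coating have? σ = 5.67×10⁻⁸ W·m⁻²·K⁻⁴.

α/ε ≈ 4.79

Balance: αS·A = εσ·2A·T⁴ ⇒ α/ε = 2σT⁴/S.
α/ε = 2·5.67×10⁻⁸·(500)⁴/1480 = 2·5.67×10⁻⁸·6.250×10¹⁰/1480.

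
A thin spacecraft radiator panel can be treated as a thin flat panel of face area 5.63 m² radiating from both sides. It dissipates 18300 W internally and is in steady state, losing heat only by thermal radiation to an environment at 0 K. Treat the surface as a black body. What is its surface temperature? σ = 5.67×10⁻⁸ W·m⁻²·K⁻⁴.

T ≈ 411 K

Steady state: internal power = radiated power, P = εσA T⁴.
Radiating area A = 2·5.63 = 11.26 m².
T⁴ = P/(εσA) = 18300/(1.0·5.67×10⁻⁸·11.26) = 2.866×10¹⁰ K⁴.
T = (2.866×10¹⁰)^(1/4).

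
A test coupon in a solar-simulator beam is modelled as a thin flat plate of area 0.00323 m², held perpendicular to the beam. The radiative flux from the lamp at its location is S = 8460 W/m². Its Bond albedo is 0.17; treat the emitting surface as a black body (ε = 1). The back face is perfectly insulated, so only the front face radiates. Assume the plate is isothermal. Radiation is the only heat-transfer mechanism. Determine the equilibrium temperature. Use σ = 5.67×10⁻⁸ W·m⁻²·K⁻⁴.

T ≈ 593 K

At equilibrium, absorbed power = emitted power.
Absorbing cross-section = A = 0.003230 m²; emitting surface = A = 0.003230 m² (ratio 1).
(1−a)S·A_cross = εσ·A_surf·T⁴  ⇒  T⁴ = (1−a)S/(1σ).
T⁴ = 0.830·8460/(1·5.67×10⁻⁸) = 1.238×10¹¹ K⁴.
T = (1.238×10¹¹)^(1/4).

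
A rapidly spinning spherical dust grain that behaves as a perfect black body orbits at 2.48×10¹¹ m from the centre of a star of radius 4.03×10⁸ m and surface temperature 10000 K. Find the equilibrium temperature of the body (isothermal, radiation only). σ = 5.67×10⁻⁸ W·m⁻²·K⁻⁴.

The star's surface emits σT_*⁴; at distance d the flux is S = σT_*⁴(R_*/d)².
S = 5.67×10⁻⁸·(10000)⁴·(4.03×10⁸/2.48×10¹¹)² = 1497 W/m².
For an isothermal sphere T⁴ = (1−a)S/(4σ) = 6.602×10⁹ K⁴.

T ≈ 285 K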